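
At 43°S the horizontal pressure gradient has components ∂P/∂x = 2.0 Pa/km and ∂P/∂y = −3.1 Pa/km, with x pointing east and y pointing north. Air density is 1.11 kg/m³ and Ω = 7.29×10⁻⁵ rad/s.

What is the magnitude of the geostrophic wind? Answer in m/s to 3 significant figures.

33.4 m/s

Coriolis parameter at 43°S:
f = 2Ω sin φ = 2 × 7.29×10⁻⁵ × sin 43° = 9.94×10⁻⁵ s⁻¹
In the Southern Hemisphere f is negative: f = −9.94×10⁻⁵ s⁻¹.
Component geostrophic relations (x east, y north):
u_g = −(1/(fρ)) ∂P/∂y,  v_g = (1/(fρ)) ∂P/∂x
u_g = −(−3.1×10⁻³)/(−9.94×10⁻⁵ × 1.11) = −28.1 m/s;  v_g = (2.0×10⁻³)/(−9.94×10⁻⁵ × 1.11) = −18.1 m/s
|V_g| = √(u_g² + v_g²) = 33.4 m/s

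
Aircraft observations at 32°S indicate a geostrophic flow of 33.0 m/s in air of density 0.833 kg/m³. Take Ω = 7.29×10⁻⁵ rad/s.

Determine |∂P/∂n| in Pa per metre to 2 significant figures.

2.1×10⁻³ Pa/m

Coriolis parameter at 32°S:
f = 2Ω sin φ = 2 × 7.29×10⁻⁵ × sin 32° = 7.73×10⁻⁵ s⁻¹
Geostrophic balance rearranged: |∂P/∂n| = f ρ V_g
|∂P/∂n| = 7.73×10⁻⁵ × 0.833 × 33.0 = 2.12×10⁻³ Pa/m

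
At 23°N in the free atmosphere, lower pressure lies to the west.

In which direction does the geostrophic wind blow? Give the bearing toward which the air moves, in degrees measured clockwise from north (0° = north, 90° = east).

000°

The pressure-gradient force points toward the west (bearing 270°).
Geostrophic balance: in the Northern Hemisphere the Coriolis force deflects motion to the right, so the geostrophic wind blows 90° to the right of the pressure-gradient force (low pressure on the left).
Rotating 270° by 90° clockwise gives 000° — the wind blows toward the north.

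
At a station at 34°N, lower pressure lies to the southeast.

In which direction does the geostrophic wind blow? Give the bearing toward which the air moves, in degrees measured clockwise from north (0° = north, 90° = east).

The pressure-gradient force points toward the southeast (bearing 135°).
Geostrophic balance: in the Northern Hemisphere the Coriolis force deflects motion to the right, so the geostrophic wind blows 90° to the right of the pressure-gradient force (low pressure on the left).
Rotating 135° by 90° clockwise gives 225° — the wind blows toward the southwest.

225°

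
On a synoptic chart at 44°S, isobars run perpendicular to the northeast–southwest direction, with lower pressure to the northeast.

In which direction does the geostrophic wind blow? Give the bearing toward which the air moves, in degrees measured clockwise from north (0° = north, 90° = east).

315°

The pressure-gradient force points toward the northeast (bearing 045°).
Geostrophic balance: in the Southern Hemisphere the Coriolis force deflects motion to the left, so the geostrophic wind blows 90° to the left of the pressure-gradient force (low pressure on the right).
Rotating 045° by 90° counterclockwise gives 315° — the wind blows toward the northwest.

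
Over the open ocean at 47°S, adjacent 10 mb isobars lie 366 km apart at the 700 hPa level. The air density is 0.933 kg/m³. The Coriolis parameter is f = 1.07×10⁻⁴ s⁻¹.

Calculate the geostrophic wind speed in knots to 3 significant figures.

53.2 knots

Pressure gradient: |∂P/∂n| = 1000 Pa / 366000 m = 2.73×10⁻³ Pa/m
Geostrophic balance (pressure-gradient force = Coriolis force):
V_g = (1/(fρ)) |∂P/∂n| = 2.73×10⁻³ / (1.07×10⁻⁴ × 0.933) = 27.4 m/s
Converting: 27.4 m/s × 1.944 = 53.2 knots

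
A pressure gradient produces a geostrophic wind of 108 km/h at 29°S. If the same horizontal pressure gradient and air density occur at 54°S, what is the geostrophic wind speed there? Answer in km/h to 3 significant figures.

With the same pressure gradient and density, V_g ∝ 1/f ∝ 1/sin φ.
V₂ = V₁ · sin φ₁ / sin φ₂ = 108 × sin 29° / sin 54°
V₂ = 108 × 0.4848/0.8090 = 64.7 km/h

64.7 km/h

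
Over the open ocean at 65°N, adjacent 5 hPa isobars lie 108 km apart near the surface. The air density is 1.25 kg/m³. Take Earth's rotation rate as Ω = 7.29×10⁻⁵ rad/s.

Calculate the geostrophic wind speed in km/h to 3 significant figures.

101 km/h

Coriolis parameter at 65°N:
f = 2Ω sin φ = 2 × 7.29×10⁻⁵ × sin 65° = 1.32×10⁻⁴ s⁻¹
Pressure gradient: |∂P/∂n| = 500 Pa / 108000 m = 4.63×10⁻³ Pa/m
Geostrophic balance (pressure-gradient force = Coriolis force):
V_g = (1/(fρ)) |∂P/∂n| = 4.63×10⁻³ / (1.32×10⁻⁴ × 1.25) = 28.0 m/s
Converting: 28.0 m/s × 3.6 = 101 km/h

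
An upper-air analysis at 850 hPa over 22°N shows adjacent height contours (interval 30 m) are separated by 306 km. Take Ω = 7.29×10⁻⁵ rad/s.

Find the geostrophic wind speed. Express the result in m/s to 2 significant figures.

Coriolis parameter at 22°N:
f = 2Ω sin φ = 2 × 7.29×10⁻⁵ × sin 22° = 5.46×10⁻⁵ s⁻¹
Height gradient: |∂Z/∂n| = 30 m / 306000 m = 9.80×10⁻⁵
On a pressure surface, geostrophic balance gives V_g = (g/f)|∂Z/∂n|:
V_g = 9.81 × 9.80×10⁻⁵ / 5.46×10⁻⁵ = 17.6 m/s

18 m/s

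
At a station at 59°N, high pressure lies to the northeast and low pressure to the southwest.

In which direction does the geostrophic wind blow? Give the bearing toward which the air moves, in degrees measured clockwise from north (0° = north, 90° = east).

The pressure-gradient force points toward the southwest (bearing 225°).
Geostrophic balance: in the Northern Hemisphere the Coriolis force deflects motion to the right, so the geostrophic wind blows 90° to the right of the pressure-gradient force (low pressure on the left).
Rotating 225° by 90° clockwise gives 315° — the wind blows toward the northwest.

315°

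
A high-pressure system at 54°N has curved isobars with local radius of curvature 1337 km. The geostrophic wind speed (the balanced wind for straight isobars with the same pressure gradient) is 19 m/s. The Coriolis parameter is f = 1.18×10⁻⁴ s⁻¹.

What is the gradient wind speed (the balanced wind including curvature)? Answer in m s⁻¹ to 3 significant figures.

22.1 m s⁻¹

Around a high, pressure-gradient force acts outward with centrifugal, so Coriolis balances both:
fV = (1/ρ)|∂P/∂n| + V²/R  →  V² − fR·V + fR·V_g = 0
With fR = 1.18×10⁻⁴ × 1337×10³ m = 158 m/s:
V = [fR − √((fR)² − 4 fR V_g)]/2 = [158 − √(158² − 4×158×19)]/2 = 22.1 m/s
Supergeostrophic (V > V_g = 19 m/s), as expected around a high.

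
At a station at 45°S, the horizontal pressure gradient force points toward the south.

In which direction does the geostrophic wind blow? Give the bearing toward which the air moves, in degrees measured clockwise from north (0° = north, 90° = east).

090°

The pressure-gradient force points toward the south (bearing 180°).
Geostrophic balance: in the Southern Hemisphere the Coriolis force deflects motion to the left, so the geostrophic wind blows 90° to the left of the pressure-gradient force (low pressure on the right).
Rotating 180° by 90° counterclockwise gives 090° — the wind blows toward the east.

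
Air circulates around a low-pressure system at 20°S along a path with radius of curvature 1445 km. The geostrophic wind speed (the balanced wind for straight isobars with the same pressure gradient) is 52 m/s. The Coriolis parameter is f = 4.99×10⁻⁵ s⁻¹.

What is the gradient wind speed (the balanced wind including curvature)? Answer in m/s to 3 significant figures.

Around a low, centrifugal force acts outward with Coriolis, so pressure-gradient force balances both:
(1/ρ)|∂P/∂n| = fV + V²/R  →  V² + fR·V − fR·V_g = 0
With fR = 4.99×10⁻⁵ × 1445×10³ m = 72.1 m/s:
V = [−fR + √((fR)² + 4 fR V_g)]/2 = [−72.1 + √(72.1² + 4×72.1×52)]/2 = 35 m/s
Subgeostrophic (V < V_g = 52 m/s), as expected around a low.

35.0 m/s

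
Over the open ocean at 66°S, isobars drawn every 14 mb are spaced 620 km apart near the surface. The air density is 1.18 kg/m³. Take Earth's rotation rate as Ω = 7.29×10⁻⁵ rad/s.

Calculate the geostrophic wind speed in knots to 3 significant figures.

27.9 knots

Coriolis parameter at 66°S:
f = 2Ω sin φ = 2 × 7.29×10⁻⁵ × sin 66° = 1.33×10⁻⁴ s⁻¹
Pressure gradient: |∂P/∂n| = 1400 Pa / 620000 m = 2.26×10⁻³ Pa/m
Geostrophic balance (pressure-gradient force = Coriolis force):
V_g = (1/(fρ)) |∂P/∂n| = 2.26×10⁻³ / (1.33×10⁻⁴ × 1.18) = 14.4 m/s
Converting: 14.4 m/s × 1.944 = 27.9 knots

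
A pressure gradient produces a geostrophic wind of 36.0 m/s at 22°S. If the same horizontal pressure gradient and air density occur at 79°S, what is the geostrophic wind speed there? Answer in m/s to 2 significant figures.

14 m/s

With the same pressure gradient and density, V_g ∝ 1/f ∝ 1/sin φ.
V₂ = V₁ · sin φ₁ / sin φ₂ = 36.0 × sin 22° / sin 79°
V₂ = 36.0 × 0.3746/0.9816 = 14 m/s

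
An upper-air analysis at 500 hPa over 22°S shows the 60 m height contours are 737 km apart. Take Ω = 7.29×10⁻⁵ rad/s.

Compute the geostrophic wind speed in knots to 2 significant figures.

Coriolis parameter at 22°S:
f = 2Ω sin φ = 2 × 7.29×10⁻⁵ × sin 22° = 5.46×10⁻⁵ s⁻¹
Height gradient: |∂Z/∂n| = 60 m / 737000 m = 8.14×10⁻⁵
On a pressure surface, geostrophic balance gives V_g = (g/f)|∂Z/∂n|:
V_g = 9.81 × 8.14×10⁻⁵ / 5.46×10⁻⁵ = 14.6 m/s
Converting: 14.6 m/s × 1.944 = 28 knots

28 knots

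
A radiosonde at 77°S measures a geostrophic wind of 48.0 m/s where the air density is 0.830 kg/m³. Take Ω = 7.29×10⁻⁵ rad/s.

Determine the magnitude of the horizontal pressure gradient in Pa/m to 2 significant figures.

5.7×10⁻³ Pa/m

Coriolis parameter at 77°S:
f = 2Ω sin φ = 2 × 7.29×10⁻⁵ × sin 77° = 1.42×10⁻⁴ s⁻¹
Geostrophic balance rearranged: |∂P/∂n| = f ρ V_g
|∂P/∂n| = 1.42×10⁻⁴ × 0.830 × 48.0 = 5.66×10⁻³ Pa/m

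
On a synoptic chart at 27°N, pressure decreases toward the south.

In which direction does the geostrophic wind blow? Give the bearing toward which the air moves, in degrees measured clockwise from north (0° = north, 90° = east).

The pressure-gradient force points toward the south (bearing 180°).
Geostrophic balance: in the Northern Hemisphere the Coriolis force deflects motion to the right, so the geostrophic wind blows 90° to the right of the pressure-gradient force (low pressure on the left).
Rotating 180° by 90° clockwise gives 270° — the wind blows toward the west.

270°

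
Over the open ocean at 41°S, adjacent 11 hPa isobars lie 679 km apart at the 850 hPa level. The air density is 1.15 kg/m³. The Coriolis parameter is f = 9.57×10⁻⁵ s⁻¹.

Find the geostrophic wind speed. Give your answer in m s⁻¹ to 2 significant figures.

Pressure gradient: |∂P/∂n| = 1100 Pa / 679000 m = 1.62×10⁻³ Pa/m
Geostrophic balance (pressure-gradient force = Coriolis force):
V_g = (1/(fρ)) |∂P/∂n| = 1.62×10⁻³ / (9.57×10⁻⁵ × 1.15) = 14.7 m/s

15 m s⁻¹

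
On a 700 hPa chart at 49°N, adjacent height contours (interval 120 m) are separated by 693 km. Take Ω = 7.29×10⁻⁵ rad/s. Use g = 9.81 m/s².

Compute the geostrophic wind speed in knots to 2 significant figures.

Coriolis parameter at 49°N:
f = 2Ω sin φ = 2 × 7.29×10⁻⁵ × sin 49° = 1.10×10⁻⁴ s⁻¹
Height gradient: |∂Z/∂n| = 120 m / 693000 m = 1.73×10⁻⁴
On a pressure surface, geostrophic balance gives V_g = (g/f)|∂Z/∂n|:
V_g = 9.81 × 1.73×10⁻⁴ / 1.10×10⁻⁴ = 15.4 m/s
Converting: 15.4 m/s × 1.944 = 30 knots

30 knots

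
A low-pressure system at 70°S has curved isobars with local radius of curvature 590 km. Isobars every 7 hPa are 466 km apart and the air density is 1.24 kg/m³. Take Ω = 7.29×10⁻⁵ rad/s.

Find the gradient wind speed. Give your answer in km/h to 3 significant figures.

29.0 km/h

Coriolis parameter at 70°S:
f = 2Ω sin φ = 2 × 7.29×10⁻⁵ × sin 70° = 1.37×10⁻⁴ s⁻¹
Pressure gradient: |∂P/∂n| = 700 Pa / 466000 m = 1.50×10⁻³ Pa/m
Geostrophic speed: V_g = |∂P/∂n|/(fρ) = 1.50×10⁻³/(1.37×10⁻⁴ × 1.24) = 8.84 m/s
Around a low, centrifugal force acts outward with Coriolis, so pressure-gradient force balances both:
(1/ρ)|∂P/∂n| = fV + V²/R  →  V² + fR·V − fR·V_g = 0
With fR = 1.37×10⁻⁴ × 590×10³ m = 80.8 m/s:
V = [−fR + √((fR)² + 4 fR V_g)]/2 = [−80.8 + √(80.8² + 4×80.8×8.84)]/2 = 8.04 m/s
Subgeostrophic (V < V_g = 8.84 m/s), as expected around a low.
Converting: 8.04 m/s × 3.6 = 29.0 km/h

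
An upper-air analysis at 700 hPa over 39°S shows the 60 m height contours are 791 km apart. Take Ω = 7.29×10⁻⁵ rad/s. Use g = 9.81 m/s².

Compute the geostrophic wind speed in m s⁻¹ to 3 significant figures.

8.11 m s⁻¹

Coriolis parameter at 39°S:
f = 2Ω sin φ = 2 × 7.29×10⁻⁵ × sin 39° = 9.18×10⁻⁵ s⁻¹
Height gradient: |∂Z/∂n| = 60 m / 791000 m = 7.59×10⁻⁵
On a pressure surface, geostrophic balance gives V_g = (g/f)|∂Z/∂n|:
V_g = 9.81 × 7.59×10⁻⁵ / 9.18×10⁻⁵ = 8.11 m/s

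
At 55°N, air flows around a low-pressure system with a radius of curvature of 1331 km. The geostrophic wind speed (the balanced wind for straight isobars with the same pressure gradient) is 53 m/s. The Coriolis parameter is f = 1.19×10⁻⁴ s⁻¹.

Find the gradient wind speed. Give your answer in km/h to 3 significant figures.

151 km/h

Around a low, centrifugal force acts outward with Coriolis, so pressure-gradient force balances both:
(1/ρ)|∂P/∂n| = fV + V²/R  →  V² + fR·V − fR·V_g = 0
With fR = 1.19×10⁻⁴ × 1331×10³ m = 158 m/s:
V = [−fR + √((fR)² + 4 fR V_g)]/2 = [−158 + √(158² + 4×158×53)]/2 = 41.9 m/s
Subgeostrophic (V < V_g = 53 m/s), as expected around a low.
Converting: 41.9 m/s × 3.6 = 151 km/h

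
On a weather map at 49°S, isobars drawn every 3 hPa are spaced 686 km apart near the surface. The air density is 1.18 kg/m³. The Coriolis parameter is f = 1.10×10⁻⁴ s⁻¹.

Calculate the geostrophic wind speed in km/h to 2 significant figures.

12 km/h

Pressure gradient: |∂P/∂n| = 300 Pa / 686000 m = 4.37×10⁻⁴ Pa/m
Geostrophic balance (pressure-gradient force = Coriolis force):
V_g = (1/(fρ)) |∂P/∂n| = 4.37×10⁻⁴ / (1.10×10⁻⁴ × 1.18) = 3.37 m/s
Converting: 3.37 m/s × 3.6 = 12 km/h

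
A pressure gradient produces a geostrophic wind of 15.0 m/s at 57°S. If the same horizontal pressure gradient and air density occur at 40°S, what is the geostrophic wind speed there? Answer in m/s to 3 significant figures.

19.6 m/s

With the same pressure gradient and density, V_g ∝ 1/f ∝ 1/sin φ.
V₂ = V₁ · sin φ₁ / sin φ₂ = 15.0 × sin 57° / sin 40°
V₂ = 15.0 × 0.8387/0.6428 = 19.6 m/s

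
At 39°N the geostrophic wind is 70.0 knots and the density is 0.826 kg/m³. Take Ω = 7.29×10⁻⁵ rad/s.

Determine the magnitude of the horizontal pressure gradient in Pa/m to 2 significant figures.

Coriolis parameter at 39°N:
f = 2Ω sin φ = 2 × 7.29×10⁻⁵ × sin 39° = 9.18×10⁻⁵ s⁻¹
Wind speed in SI: 70.0 knots = 36.0 m/s
Geostrophic balance rearranged: |∂P/∂n| = f ρ V_g
|∂P/∂n| = 9.18×10⁻⁵ × 0.826 × 36.0 = 2.73×10⁻³ Pa/m

2.7×10⁻³ Pa/m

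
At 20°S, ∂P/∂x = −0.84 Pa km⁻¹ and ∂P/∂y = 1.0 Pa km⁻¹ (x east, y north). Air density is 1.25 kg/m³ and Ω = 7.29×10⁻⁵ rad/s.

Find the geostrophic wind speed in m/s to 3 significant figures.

21.0 m/s

Coriolis parameter at 20°S:
f = 2Ω sin φ = 2 × 7.29×10⁻⁵ × sin 20° = 4.99×10⁻⁵ s⁻¹
In the Southern Hemisphere f is negative: f = −4.99×10⁻⁵ s⁻¹.
Component geostrophic relations (x east, y north):
u_g = −(1/(fρ)) ∂P/∂y,  v_g = (1/(fρ)) ∂P/∂x
u_g = −(1.0×10⁻³)/(−4.99×10⁻⁵ × 1.25) = 16.0 m/s;  v_g = (−0.84×10⁻³)/(−4.99×10⁻⁵ × 1.25) = 13.5 m/s
|V_g| = √(u_g² + v_g²) = 21.0 m/s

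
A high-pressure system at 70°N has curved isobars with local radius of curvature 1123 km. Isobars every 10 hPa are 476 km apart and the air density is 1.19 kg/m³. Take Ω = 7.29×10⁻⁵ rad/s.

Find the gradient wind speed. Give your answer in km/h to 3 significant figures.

51.1 km/h

Coriolis parameter at 70°N:
f = 2Ω sin φ = 2 × 7.29×10⁻⁵ × sin 70° = 1.37×10⁻⁴ s⁻¹
Pressure gradient: |∂P/∂n| = 1000 Pa / 476000 m = 2.10×10⁻³ Pa/m
Geostrophic speed: V_g = |∂P/∂n|/(fρ) = 2.10×10⁻³/(1.37×10⁻⁴ × 1.19) = 12.9 m/s
Around a high, pressure-gradient force acts outward with centrifugal, so Coriolis balances both:
fV = (1/ρ)|∂P/∂n| + V²/R  →  V² − fR·V + fR·V_g = 0
With fR = 1.37×10⁻⁴ × 1123×10³ m = 154 m/s:
V = [fR − √((fR)² − 4 fR V_g)]/2 = [154 − √(154² − 4×154×12.9)]/2 = 14.2 m/s
Supergeostrophic (V > V_g = 12.9 m/s), as expected around a high.
Converting: 14.2 m/s × 3.6 = 51.1 km/h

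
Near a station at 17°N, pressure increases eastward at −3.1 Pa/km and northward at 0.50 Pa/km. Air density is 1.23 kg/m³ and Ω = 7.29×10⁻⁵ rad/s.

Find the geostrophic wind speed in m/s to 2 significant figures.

60 m/s

Coriolis parameter at 17°N:
f = 2Ω sin φ = 2 × 7.29×10⁻⁵ × sin 17° = 4.26×10⁻⁵ s⁻¹
Component geostrophic relations (x east, y north):
u_g = −(1/(fρ)) ∂P/∂y,  v_g = (1/(fρ)) ∂P/∂x
u_g = −(0.50×10⁻³)/(4.26×10⁻⁵ × 1.23) = −9.54 m/s;  v_g = (−3.1×10⁻³)/(4.26×10⁻⁵ × 1.23) = −59.1 m/s
|V_g| = √(u_g² + v_g²) = 59.9 m/s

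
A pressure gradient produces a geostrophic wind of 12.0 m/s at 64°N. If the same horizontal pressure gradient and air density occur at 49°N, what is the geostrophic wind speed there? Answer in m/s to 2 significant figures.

With the same pressure gradient and density, V_g ∝ 1/f ∝ 1/sin φ.
V₂ = V₁ · sin φ₁ / sin φ₂ = 12.0 × sin 64° / sin 49°
V₂ = 12.0 × 0.8988/0.7547 = 14 m/s

14 m/s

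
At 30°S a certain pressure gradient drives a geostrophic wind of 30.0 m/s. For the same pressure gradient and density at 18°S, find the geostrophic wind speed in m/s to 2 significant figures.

With the same pressure gradient and density, V_g ∝ 1/f ∝ 1/sin φ.
V₂ = V₁ · sin φ₁ / sin φ₂ = 30.0 × sin 30° / sin 18°
V₂ = 30.0 × 0.5000/0.3090 = 49 m/s

49 m/s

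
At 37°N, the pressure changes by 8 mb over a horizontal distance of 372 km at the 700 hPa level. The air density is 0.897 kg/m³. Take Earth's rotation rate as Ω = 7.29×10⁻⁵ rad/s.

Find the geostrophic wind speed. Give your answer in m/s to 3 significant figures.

27.3 m/s

Coriolis parameter at 37°N:
f = 2Ω sin φ = 2 × 7.29×10⁻⁵ × sin 37° = 8.77×10⁻⁵ s⁻¹
Pressure gradient: |∂P/∂n| = 800 Pa / 372000 m = 2.15×10⁻³ Pa/m
Geostrophic balance (pressure-gradient force = Coriolis force):
V_g = (1/(fρ)) |∂P/∂n| = 2.15×10⁻³ / (8.77×10⁻⁵ × 0.897) = 27.3 m/s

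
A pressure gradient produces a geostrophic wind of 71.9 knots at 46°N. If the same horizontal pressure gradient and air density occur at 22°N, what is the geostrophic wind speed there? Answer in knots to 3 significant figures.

With the same pressure gradient and density, V_g ∝ 1/f ∝ 1/sin φ.
V₂ = V₁ · sin φ₁ / sin φ₂ = 71.9 × sin 46° / sin 22°
V₂ = 71.9 × 0.7193/0.3746 = 138 knots

138 knots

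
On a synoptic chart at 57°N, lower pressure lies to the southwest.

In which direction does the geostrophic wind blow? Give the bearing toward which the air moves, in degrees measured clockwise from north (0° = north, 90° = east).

The pressure-gradient force points toward the southwest (bearing 225°).
Geostrophic balance: in the Northern Hemisphere the Coriolis force deflects motion to the right, so the geostrophic wind blows 90° to the right of the pressure-gradient force (low pressure on the left).
Rotating 225° by 90° clockwise gives 315° — the wind blows toward the northwest.

315°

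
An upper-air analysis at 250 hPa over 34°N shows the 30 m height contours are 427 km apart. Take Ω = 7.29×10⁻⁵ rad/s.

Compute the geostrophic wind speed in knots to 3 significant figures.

16.4 knots

Coriolis parameter at 34°N:
f = 2Ω sin φ = 2 × 7.29×10⁻⁵ × sin 34° = 8.15×10⁻⁵ s⁻¹
Height gradient: |∂Z/∂n| = 30 m / 427000 m = 7.03×10⁻⁵
On a pressure surface, geostrophic balance gives V_g = (g/f)|∂Z/∂n|:
V_g = 9.81 × 7.03×10⁻⁵ / 8.15×10⁻⁵ = 8.45 m/s
Converting: 8.45 m/s × 1.944 = 16.4 knots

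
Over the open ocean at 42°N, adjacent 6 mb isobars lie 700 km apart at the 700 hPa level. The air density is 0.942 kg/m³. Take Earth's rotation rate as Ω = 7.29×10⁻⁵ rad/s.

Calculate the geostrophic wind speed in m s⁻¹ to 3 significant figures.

9.33 m s⁻¹

Coriolis parameter at 42°N:
f = 2Ω sin φ = 2 × 7.29×10⁻⁵ × sin 42° = 9.76×10⁻⁵ s⁻¹
Pressure gradient: |∂P/∂n| = 600 Pa / 700000 m = 8.57×10⁻⁴ Pa/m
Geostrophic balance (pressure-gradient force = Coriolis force):
V_g = (1/(fρ)) |∂P/∂n| = 8.57×10⁻⁴ / (9.76×10⁻⁵ × 0.942) = 9.33 m/s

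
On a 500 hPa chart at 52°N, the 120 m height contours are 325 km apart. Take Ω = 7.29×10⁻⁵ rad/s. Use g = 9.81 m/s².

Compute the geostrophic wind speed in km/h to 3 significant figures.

Coriolis parameter at 52°N:
f = 2Ω sin φ = 2 × 7.29×10⁻⁵ × sin 52° = 1.15×10⁻⁴ s⁻¹
Height gradient: |∂Z/∂n| = 120 m / 325000 m = 3.69×10⁻⁴
On a pressure surface, geostrophic balance gives V_g = (g/f)|∂Z/∂n|:
V_g = 9.81 × 3.69×10⁻⁴ / 1.15×10⁻⁴ = 31.5 m/s
Converting: 31.5 m/s × 3.6 = 113 km/h

113 km/h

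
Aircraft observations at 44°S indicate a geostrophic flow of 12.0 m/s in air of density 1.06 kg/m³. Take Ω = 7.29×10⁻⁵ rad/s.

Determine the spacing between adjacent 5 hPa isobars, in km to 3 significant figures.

Coriolis parameter at 44°S:
f = 2Ω sin φ = 2 × 7.29×10⁻⁵ × sin 44° = 1.01×10⁻⁴ s⁻¹
Geostrophic balance rearranged: |∂P/∂n| = f ρ V_g
|∂P/∂n| = 1.01×10⁻⁴ × 1.06 × 12.0 = 1.29×10⁻³ Pa/m
Isobar spacing: Δn = ΔP/|∂P/∂n| = 500 Pa / 1.29×10⁻³ Pa/m = 388109 m ≈ 388 km

388 km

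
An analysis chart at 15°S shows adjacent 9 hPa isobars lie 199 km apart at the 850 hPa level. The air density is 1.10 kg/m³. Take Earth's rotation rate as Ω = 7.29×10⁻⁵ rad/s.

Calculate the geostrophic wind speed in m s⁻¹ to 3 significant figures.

Coriolis parameter at 15°S:
f = 2Ω sin φ = 2 × 7.29×10⁻⁵ × sin 15° = 3.77×10⁻⁵ s⁻¹
Pressure gradient: |∂P/∂n| = 900 Pa / 199000 m = 4.52×10⁻³ Pa/m
Geostrophic balance (pressure-gradient force = Coriolis force):
V_g = (1/(fρ)) |∂P/∂n| = 4.52×10⁻³ / (3.77×10⁻⁵ × 1.10) = 109 m/s

109 m s⁻¹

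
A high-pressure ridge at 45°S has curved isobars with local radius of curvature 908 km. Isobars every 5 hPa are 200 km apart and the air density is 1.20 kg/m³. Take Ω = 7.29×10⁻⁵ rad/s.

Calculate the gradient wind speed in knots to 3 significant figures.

Coriolis parameter at 45°S:
f = 2Ω sin φ = 2 × 7.29×10⁻⁵ × sin 45° = 1.03×10⁻⁴ s⁻¹
Pressure gradient: |∂P/∂n| = 500 Pa / 200000 m = 2.50×10⁻³ Pa/m
Geostrophic speed: V_g = |∂P/∂n|/(fρ) = 2.50×10⁻³/(1.03×10⁻⁴ × 1.20) = 20.2 m/s
Around a high, pressure-gradient force acts outward with centrifugal, so Coriolis balances both:
fV = (1/ρ)|∂P/∂n| + V²/R  →  V² − fR·V + fR·V_g = 0
With fR = 1.03×10⁻⁴ × 908×10³ m = 93.6 m/s:
V = [fR − √((fR)² − 4 fR V_g)]/2 = [93.6 − √(93.6² − 4×93.6×20.2)]/2 = 29.5 m/s
Supergeostrophic (V > V_g = 20.2 m/s), as expected around a high.
Converting: 29.5 m/s × 1.944 = 57.4 knots

57.4 knots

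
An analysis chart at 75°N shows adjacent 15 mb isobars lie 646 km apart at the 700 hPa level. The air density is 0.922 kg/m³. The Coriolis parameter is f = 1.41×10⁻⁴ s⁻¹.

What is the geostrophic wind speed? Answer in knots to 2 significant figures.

Pressure gradient: |∂P/∂n| = 1500 Pa / 646000 m = 2.32×10⁻³ Pa/m
Geostrophic balance (pressure-gradient force = Coriolis force):
V_g = (1/(fρ)) |∂P/∂n| = 2.32×10⁻³ / (1.41×10⁻⁴ × 0.922) = 17.9 m/s
Converting: 17.9 m/s × 1.944 = 35 knots

35 knots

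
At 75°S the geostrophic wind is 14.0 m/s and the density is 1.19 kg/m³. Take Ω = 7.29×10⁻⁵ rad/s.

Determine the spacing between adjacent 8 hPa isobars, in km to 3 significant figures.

Coriolis parameter at 75°S:
f = 2Ω sin φ = 2 × 7.29×10⁻⁵ × sin 75° = 1.41×10⁻⁴ s⁻¹
Geostrophic balance rearranged: |∂P/∂n| = f ρ V_g
|∂P/∂n| = 1.41×10⁻⁴ × 1.19 × 14.0 = 2.35×10⁻³ Pa/m
Isobar spacing: Δn = ΔP/|∂P/∂n| = 800 Pa / 2.35×10⁻³ Pa/m = 340968 m ≈ 341 km

341 km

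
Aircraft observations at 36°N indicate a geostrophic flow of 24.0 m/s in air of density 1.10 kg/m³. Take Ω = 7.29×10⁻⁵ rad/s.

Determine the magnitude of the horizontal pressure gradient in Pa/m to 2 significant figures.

Coriolis parameter at 36°N:
f = 2Ω sin φ = 2 × 7.29×10⁻⁵ × sin 36° = 8.57×10⁻⁵ s⁻¹
Geostrophic balance rearranged: |∂P/∂n| = f ρ V_g
|∂P/∂n| = 8.57×10⁻⁵ × 1.10 × 24.0 = 2.26×10⁻³ Pa/m

2.3×10⁻³ Pa/m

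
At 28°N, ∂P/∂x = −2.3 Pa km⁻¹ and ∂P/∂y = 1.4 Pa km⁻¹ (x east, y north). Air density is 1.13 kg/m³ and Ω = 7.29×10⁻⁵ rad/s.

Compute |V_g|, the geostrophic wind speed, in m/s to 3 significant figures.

Coriolis parameter at 28°N:
f = 2Ω sin φ = 2 × 7.29×10⁻⁵ × sin 28° = 6.84×10⁻⁵ s⁻¹
Component geostrophic relations (x east, y north):
u_g = −(1/(fρ)) ∂P/∂y,  v_g = (1/(fρ)) ∂P/∂x
u_g = −(1.4×10⁻³)/(6.84×10⁻⁵ × 1.13) = −18.1 m/s;  v_g = (−2.3×10⁻³)/(6.84×10⁻⁵ × 1.13) = −29.7 m/s
|V_g| = √(u_g² + v_g²) = 34.8 m/s

34.8 m/s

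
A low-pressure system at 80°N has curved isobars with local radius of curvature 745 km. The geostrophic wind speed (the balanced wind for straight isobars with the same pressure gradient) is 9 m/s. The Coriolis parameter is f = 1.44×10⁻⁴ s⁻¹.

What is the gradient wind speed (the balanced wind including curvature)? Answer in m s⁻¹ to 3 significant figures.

8.35 m s⁻¹

Around a low, centrifugal force acts outward with Coriolis, so pressure-gradient force balances both:
(1/ρ)|∂P/∂n| = fV + V²/R  →  V² + fR·V − fR·V_g = 0
With fR = 1.44×10⁻⁴ × 745×10³ m = 107 m/s:
V = [−fR + √((fR)² + 4 fR V_g)]/2 = [−107 + √(107² + 4×107×9)]/2 = 8.35 m/s
Subgeostrophic (V < V_g = 9 m/s), as expected around a low.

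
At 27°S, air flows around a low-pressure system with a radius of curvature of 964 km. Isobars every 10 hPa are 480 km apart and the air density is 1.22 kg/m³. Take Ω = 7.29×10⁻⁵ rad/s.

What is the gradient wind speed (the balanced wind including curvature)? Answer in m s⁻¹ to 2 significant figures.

Coriolis parameter at 27°S:
f = 2Ω sin φ = 2 × 7.29×10⁻⁵ × sin 27° = 6.62×10⁻⁵ s⁻¹
Pressure gradient: |∂P/∂n| = 1000 Pa / 480000 m = 2.08×10⁻³ Pa/m
Geostrophic speed: V_g = |∂P/∂n|/(fρ) = 2.08×10⁻³/(6.62×10⁻⁵ × 1.22) = 25.8 m/s
Around a low, centrifugal force acts outward with Coriolis, so pressure-gradient force balances both:
(1/ρ)|∂P/∂n| = fV + V²/R  →  V² + fR·V − fR·V_g = 0
With fR = 6.62×10⁻⁵ × 964×10³ m = 63.8 m/s:
V = [−fR + √((fR)² + 4 fR V_g)]/2 = [−63.8 + √(63.8² + 4×63.8×25.8)]/2 = 19.7 m/s
Subgeostrophic (V < V_g = 25.8 m/s), as expected around a low.

20 m s⁻¹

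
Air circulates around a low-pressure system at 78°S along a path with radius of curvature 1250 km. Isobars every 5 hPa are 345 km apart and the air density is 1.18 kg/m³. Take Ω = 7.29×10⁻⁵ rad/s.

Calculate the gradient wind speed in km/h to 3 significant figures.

Coriolis parameter at 78°S:
f = 2Ω sin φ = 2 × 7.29×10⁻⁵ × sin 78° = 1.43×10⁻⁴ s⁻¹
Pressure gradient: |∂P/∂n| = 500 Pa / 345000 m = 1.45×10⁻³ Pa/m
Geostrophic speed: V_g = |∂P/∂n|/(fρ) = 1.45×10⁻³/(1.43×10⁻⁴ × 1.18) = 8.61 m/s
Around a low, centrifugal force acts outward with Coriolis, so pressure-gradient force balances both:
(1/ρ)|∂P/∂n| = fV + V²/R  →  V² + fR·V − fR·V_g = 0
With fR = 1.43×10⁻⁴ × 1250×10³ m = 178 m/s:
V = [−fR + √((fR)² + 4 fR V_g)]/2 = [−178 + √(178² + 4×178×8.61)]/2 = 8.23 m/s
Subgeostrophic (V < V_g = 8.61 m/s), as expected around a low.
Converting: 8.23 m/s × 3.6 = 29.6 km/h

29.6 km/h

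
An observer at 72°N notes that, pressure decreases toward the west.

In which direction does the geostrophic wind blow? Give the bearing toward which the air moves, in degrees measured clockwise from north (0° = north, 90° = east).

000°

The pressure-gradient force points toward the west (bearing 270°).
Geostrophic balance: in the Northern Hemisphere the Coriolis force deflects motion to the right, so the geostrophic wind blows 90° to the right of the pressure-gradient force (low pressure on the left).
Rotating 270° by 90° clockwise gives 000° — the wind blows toward the north.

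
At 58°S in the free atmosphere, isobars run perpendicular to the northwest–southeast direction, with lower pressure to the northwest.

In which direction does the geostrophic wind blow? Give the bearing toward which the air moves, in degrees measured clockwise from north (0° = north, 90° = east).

The pressure-gradient force points toward the northwest (bearing 315°).
Geostrophic balance: in the Southern Hemisphere the Coriolis force deflects motion to the left, so the geostrophic wind blows 90° to the left of the pressure-gradient force (low pressure on the right).
Rotating 315° by 90° counterclockwise gives 225° — the wind blows toward the southwest.

225°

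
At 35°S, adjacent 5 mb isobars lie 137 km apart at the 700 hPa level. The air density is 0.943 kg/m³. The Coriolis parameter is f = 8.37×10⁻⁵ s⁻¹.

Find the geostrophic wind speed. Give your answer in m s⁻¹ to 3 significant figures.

Pressure gradient: |∂P/∂n| = 500 Pa / 137000 m = 3.65×10⁻³ Pa/m
Geostrophic balance (pressure-gradient force = Coriolis force):
V_g = (1/(fρ)) |∂P/∂n| = 3.65×10⁻³ / (8.37×10⁻⁵ × 0.943) = 46.2 m/s

46.2 m s⁻¹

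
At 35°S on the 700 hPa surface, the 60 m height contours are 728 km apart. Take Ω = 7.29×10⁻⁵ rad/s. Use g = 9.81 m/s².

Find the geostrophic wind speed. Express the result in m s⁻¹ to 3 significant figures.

9.67 m s⁻¹

Coriolis parameter at 35°S:
f = 2Ω sin φ = 2 × 7.29×10⁻⁵ × sin 35° = 8.36×10⁻⁵ s⁻¹
Height gradient: |∂Z/∂n| = 60 m / 728000 m = 8.24×10⁻⁵
On a pressure surface, geostrophic balance gives V_g = (g/f)|∂Z/∂n|:
V_g = 9.81 × 8.24×10⁻⁵ / 8.36×10⁻⁵ = 9.67 m/s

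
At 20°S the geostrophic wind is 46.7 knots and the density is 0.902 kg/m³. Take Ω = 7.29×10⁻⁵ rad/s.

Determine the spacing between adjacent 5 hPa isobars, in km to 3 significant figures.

463 km

Coriolis parameter at 20°S:
f = 2Ω sin φ = 2 × 7.29×10⁻⁵ × sin 20° = 4.99×10⁻⁵ s⁻¹
Wind speed in SI: 46.7 knots = 24.0 m/s
Geostrophic balance rearranged: |∂P/∂n| = f ρ V_g
|∂P/∂n| = 4.99×10⁻⁵ × 0.902 × 24.0 = 1.08×10⁻³ Pa/m
Isobar spacing: Δn = ΔP/|∂P/∂n| = 500 Pa / 1.08×10⁻³ Pa/m = 462700 m ≈ 463 km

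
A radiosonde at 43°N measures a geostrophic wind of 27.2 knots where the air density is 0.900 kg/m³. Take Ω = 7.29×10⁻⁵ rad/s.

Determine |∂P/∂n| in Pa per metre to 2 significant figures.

Coriolis parameter at 43°N:
f = 2Ω sin φ = 2 × 7.29×10⁻⁵ × sin 43° = 9.94×10⁻⁵ s⁻¹
Wind speed in SI: 27.2 knots = 14.0 m/s
Geostrophic balance rearranged: |∂P/∂n| = f ρ V_g
|∂P/∂n| = 9.94×10⁻⁵ × 0.900 × 14.0 = 1.25×10⁻³ Pa/m

1.3×10⁻³ Pa/m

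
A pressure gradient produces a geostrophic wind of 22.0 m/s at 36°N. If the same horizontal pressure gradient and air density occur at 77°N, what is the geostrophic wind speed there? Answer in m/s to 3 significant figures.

13.3 m/s

With the same pressure gradient and density, V_g ∝ 1/f ∝ 1/sin φ.
V₂ = V₁ · sin φ₁ / sin φ₂ = 22.0 × sin 36° / sin 77°
V₂ = 22.0 × 0.5878/0.9744 = 13.3 m/s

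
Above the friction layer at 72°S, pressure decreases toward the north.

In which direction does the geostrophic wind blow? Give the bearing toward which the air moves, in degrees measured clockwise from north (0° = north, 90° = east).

270°

The pressure-gradient force points toward the north (bearing 000°).
Geostrophic balance: in the Southern Hemisphere the Coriolis force deflects motion to the left, so the geostrophic wind blows 90° to the left of the pressure-gradient force (low pressure on the right).
Rotating 000° by 90° counterclockwise gives 270° — the wind blows toward the west.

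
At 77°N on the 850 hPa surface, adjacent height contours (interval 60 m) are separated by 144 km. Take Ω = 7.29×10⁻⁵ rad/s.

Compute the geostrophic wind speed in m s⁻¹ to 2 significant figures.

Coriolis parameter at 77°N:
f = 2Ω sin φ = 2 × 7.29×10⁻⁵ × sin 77° = 1.42×10⁻⁴ s⁻¹
Height gradient: |∂Z/∂n| = 60 m / 144000 m = 4.17×10⁻⁴
On a pressure surface, geostrophic balance gives V_g = (g/f)|∂Z/∂n|:
V_g = 9.81 × 4.17×10⁻⁴ / 1.42×10⁻⁴ = 28.8 m/s

29 m s⁻¹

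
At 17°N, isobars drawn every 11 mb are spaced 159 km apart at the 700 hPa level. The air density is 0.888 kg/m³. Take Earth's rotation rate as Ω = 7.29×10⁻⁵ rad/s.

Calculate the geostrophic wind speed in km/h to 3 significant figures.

Coriolis parameter at 17°N:
f = 2Ω sin φ = 2 × 7.29×10⁻⁵ × sin 17° = 4.26×10⁻⁵ s⁻¹
Pressure gradient: |∂P/∂n| = 1100 Pa / 159000 m = 6.92×10⁻³ Pa/m
Geostrophic balance (pressure-gradient force = Coriolis force):
V_g = (1/(fρ)) |∂P/∂n| = 6.92×10⁻³ / (4.26×10⁻⁵ × 0.888) = 183 m/s
Converting: 183 m/s × 3.6 = 658 km/h

658 km/h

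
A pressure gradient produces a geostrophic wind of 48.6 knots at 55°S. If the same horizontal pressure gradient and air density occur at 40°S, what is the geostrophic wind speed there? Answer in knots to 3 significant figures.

61.9 knots

With the same pressure gradient and density, V_g ∝ 1/f ∝ 1/sin φ.
V₂ = V₁ · sin φ₁ / sin φ₂ = 48.6 × sin 55° / sin 40°
V₂ = 48.6 × 0.8192/0.6428 = 61.9 knots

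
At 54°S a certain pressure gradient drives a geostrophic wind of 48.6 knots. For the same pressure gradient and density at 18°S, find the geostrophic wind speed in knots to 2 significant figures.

130 knots

With the same pressure gradient and density, V_g ∝ 1/f ∝ 1/sin φ.
V₂ = V₁ · sin φ₁ / sin φ₂ = 48.6 × sin 54° / sin 18°
V₂ = 48.6 × 0.8090/0.3090 = 130 knots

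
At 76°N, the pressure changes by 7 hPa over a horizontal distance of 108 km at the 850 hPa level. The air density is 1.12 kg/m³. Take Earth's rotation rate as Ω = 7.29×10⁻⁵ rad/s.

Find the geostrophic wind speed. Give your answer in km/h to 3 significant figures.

Coriolis parameter at 76°N:
f = 2Ω sin φ = 2 × 7.29×10⁻⁵ × sin 76° = 1.41×10⁻⁴ s⁻¹
Pressure gradient: |∂P/∂n| = 700 Pa / 108000 m = 6.48×10⁻³ Pa/m
Geostrophic balance (pressure-gradient force = Coriolis force):
V_g = (1/(fρ)) |∂P/∂n| = 6.48×10⁻³ / (1.41×10⁻⁴ × 1.12) = 40.9 m/s
Converting: 40.9 m/s × 3.6 = 147 km/h

147 km/h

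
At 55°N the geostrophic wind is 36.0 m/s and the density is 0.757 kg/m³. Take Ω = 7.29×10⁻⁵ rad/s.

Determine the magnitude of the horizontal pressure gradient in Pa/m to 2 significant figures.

Coriolis parameter at 55°N:
f = 2Ω sin φ = 2 × 7.29×10⁻⁵ × sin 55° = 1.19×10⁻⁴ s⁻¹
Geostrophic balance rearranged: |∂P/∂n| = f ρ V_g
|∂P/∂n| = 1.19×10⁻⁴ × 0.757 × 36.0 = 3.25×10⁻³ Pa/m

3.3×10⁻³ Pa/m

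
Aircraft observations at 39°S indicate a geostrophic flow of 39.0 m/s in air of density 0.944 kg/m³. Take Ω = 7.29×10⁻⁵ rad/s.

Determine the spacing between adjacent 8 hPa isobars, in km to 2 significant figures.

Coriolis parameter at 39°S:
f = 2Ω sin φ = 2 × 7.29×10⁻⁵ × sin 39° = 9.18×10⁻⁵ s⁻¹
Geostrophic balance rearranged: |∂P/∂n| = f ρ V_g
|∂P/∂n| = 9.18×10⁻⁵ × 0.944 × 39.0 = 3.38×10⁻³ Pa/m
Isobar spacing: Δn = ΔP/|∂P/∂n| = 800 Pa / 3.38×10⁻³ Pa/m = 236823 m ≈ 240 km

240 km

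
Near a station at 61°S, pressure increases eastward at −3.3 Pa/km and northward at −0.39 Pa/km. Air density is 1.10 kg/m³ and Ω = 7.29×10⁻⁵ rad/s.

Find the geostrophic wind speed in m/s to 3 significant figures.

Coriolis parameter at 61°S:
f = 2Ω sin φ = 2 × 7.29×10⁻⁵ × sin 61° = 1.28×10⁻⁴ s⁻¹
In the Southern Hemisphere f is negative: f = −1.28×10⁻⁴ s⁻¹.
Component geostrophic relations (x east, y north):
u_g = −(1/(fρ)) ∂P/∂y,  v_g = (1/(fρ)) ∂P/∂x
u_g = −(−0.39×10⁻³)/(−1.28×10⁻⁴ × 1.10) = −2.78 m/s;  v_g = (−3.3×10⁻³)/(−1.28×10⁻⁴ × 1.10) = 23.5 m/s
|V_g| = √(u_g² + v_g²) = 23.7 m/s

23.7 m/s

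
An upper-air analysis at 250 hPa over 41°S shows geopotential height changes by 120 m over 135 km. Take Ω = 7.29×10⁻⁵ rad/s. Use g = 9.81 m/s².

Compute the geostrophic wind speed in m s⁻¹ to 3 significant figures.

91.2 m s⁻¹

Coriolis parameter at 41°S:
f = 2Ω sin φ = 2 × 7.29×10⁻⁵ × sin 41° = 9.57×10⁻⁵ s⁻¹
Height gradient: |∂Z/∂n| = 120 m / 135000 m = 8.89×10⁻⁴
On a pressure surface, geostrophic balance gives V_g = (g/f)|∂Z/∂n|:
V_g = 9.81 × 8.89×10⁻⁴ / 9.57×10⁻⁵ = 91.2 m/s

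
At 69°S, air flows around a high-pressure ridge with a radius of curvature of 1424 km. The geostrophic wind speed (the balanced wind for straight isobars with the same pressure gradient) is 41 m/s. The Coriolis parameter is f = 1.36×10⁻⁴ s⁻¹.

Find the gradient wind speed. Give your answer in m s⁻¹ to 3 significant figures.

58.9 m s⁻¹

Around a high, pressure-gradient force acts outward with centrifugal, so Coriolis balances both:
fV = (1/ρ)|∂P/∂n| + V²/R  →  V² − fR·V + fR·V_g = 0
With fR = 1.36×10⁻⁴ × 1424×10³ m = 194 m/s:
V = [fR − √((fR)² − 4 fR V_g)]/2 = [194 − √(194² − 4×194×41)]/2 = 58.9 m/s
Supergeostrophic (V > V_g = 41 m/s), as expected around a high.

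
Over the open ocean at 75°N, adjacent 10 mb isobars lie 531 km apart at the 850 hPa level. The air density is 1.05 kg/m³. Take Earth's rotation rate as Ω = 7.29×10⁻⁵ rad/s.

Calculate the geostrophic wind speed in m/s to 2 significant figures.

Coriolis parameter at 75°N:
f = 2Ω sin φ = 2 × 7.29×10⁻⁵ × sin 75° = 1.41×10⁻⁴ s⁻¹
Pressure gradient: |∂P/∂n| = 1000 Pa / 531000 m = 1.88×10⁻³ Pa/m
Geostrophic balance (pressure-gradient force = Coriolis force):
V_g = (1/(fρ)) |∂P/∂n| = 1.88×10⁻³ / (1.41×10⁻⁴ × 1.05) = 12.7 m/s

13 m/s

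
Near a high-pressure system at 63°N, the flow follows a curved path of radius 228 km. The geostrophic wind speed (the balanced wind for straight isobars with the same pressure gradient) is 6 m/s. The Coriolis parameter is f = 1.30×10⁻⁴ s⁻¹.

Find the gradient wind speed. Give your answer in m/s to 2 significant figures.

8.4 m/s

Around a high, pressure-gradient force acts outward with centrifugal, so Coriolis balances both:
fV = (1/ρ)|∂P/∂n| + V²/R  →  V² − fR·V + fR·V_g = 0
With fR = 1.30×10⁻⁴ × 228×10³ m = 29.6 m/s:
V = [fR − √((fR)² − 4 fR V_g)]/2 = [29.6 − √(29.6² − 4×29.6×6)]/2 = 8.36 m/s
Supergeostrophic (V > V_g = 6 m/s), as expected around a high.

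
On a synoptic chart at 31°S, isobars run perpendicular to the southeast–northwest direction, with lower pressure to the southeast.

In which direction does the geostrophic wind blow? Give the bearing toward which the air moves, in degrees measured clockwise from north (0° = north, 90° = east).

The pressure-gradient force points toward the southeast (bearing 135°).
Geostrophic balance: in the Southern Hemisphere the Coriolis force deflects motion to the left, so the geostrophic wind blows 90° to the left of the pressure-gradient force (low pressure on the right).
Rotating 135° by 90° counterclockwise gives 045° — the wind blows toward the northeast.

045°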